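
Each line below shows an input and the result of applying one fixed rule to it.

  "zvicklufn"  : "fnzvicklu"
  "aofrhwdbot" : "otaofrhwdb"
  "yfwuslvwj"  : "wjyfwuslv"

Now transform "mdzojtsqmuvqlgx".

Each output is the input with this applied: move the last 2 characters to the front (rotate right by 2).
So "mdzojtsqmuvqlgx" becomes "gxmdzojtsqmuvql".

gxmdzojtsqmuvql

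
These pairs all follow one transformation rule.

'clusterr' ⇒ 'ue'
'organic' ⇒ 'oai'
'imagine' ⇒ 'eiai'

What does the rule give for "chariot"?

The transformation: move the last character to the front, then keep only the vowels.
Working it through for "chariot": intermediate "tchario", final "aio".
(Check on "organic": → "corgani" → "oai" ✓)

aio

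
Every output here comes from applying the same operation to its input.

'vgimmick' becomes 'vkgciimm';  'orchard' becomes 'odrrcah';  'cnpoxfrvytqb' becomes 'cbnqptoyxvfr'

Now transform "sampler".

sraemlp

Each output is the input with this applied: take characters alternately from the front and the back (1st, last, 2nd, 2nd-last, ...).
For "sampler" the result is "sraemlp".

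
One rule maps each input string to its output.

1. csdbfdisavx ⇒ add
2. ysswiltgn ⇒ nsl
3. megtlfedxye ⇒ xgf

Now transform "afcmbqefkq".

The rule is to keep one character in every 3, starting at position 3 (positions 3rd, 6th, 9th, ...), then move the last character to the front.
Applying that to "afcmbqefkq" gives "kcq".

kcq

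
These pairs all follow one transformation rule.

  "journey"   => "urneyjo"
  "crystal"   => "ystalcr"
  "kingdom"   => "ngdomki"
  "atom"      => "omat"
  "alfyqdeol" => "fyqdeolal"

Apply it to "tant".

ntta

In each case the input is transformed by: move the first 2 characters to the end (rotate left by 2).
Doing the same to "tant": "ntta".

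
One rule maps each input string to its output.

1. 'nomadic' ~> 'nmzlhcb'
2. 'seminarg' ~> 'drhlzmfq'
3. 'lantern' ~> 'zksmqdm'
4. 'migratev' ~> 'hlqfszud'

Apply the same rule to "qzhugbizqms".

Looking at the pairs, the operation is to swap each adjacent pair of characters (1↔2, 3↔4, ...), then shift every letter 1 place backward in the alphabet (wrapping around).
Applying both steps to "qzhugbizqms": "zquhbgzimqs", then "yptgafyhlpr".

yptgafyhlpr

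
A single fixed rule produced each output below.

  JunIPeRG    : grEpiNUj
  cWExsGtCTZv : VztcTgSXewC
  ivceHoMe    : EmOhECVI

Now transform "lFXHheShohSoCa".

AcOsHOHsEHhxfL

The transformation: flip the case of every letter, then reverse the string.
Working it through for "lFXHheShohSoCa": intermediate "LfxhHEsHOHsOcA", final "AcOsHOHsEHhxfL".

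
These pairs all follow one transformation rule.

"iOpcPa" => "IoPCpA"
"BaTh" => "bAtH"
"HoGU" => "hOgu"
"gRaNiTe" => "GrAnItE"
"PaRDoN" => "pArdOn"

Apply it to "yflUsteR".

YFLuSTEr

Each output is the input with this applied: flip the case of every letter.
Doing the same to "yflUsteR": "YFLuSTEr".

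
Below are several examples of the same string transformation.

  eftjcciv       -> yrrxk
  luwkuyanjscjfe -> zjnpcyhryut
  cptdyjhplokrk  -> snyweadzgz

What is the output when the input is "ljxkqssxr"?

zfhhmg

The rule is to shift every letter 11 places backward in the alphabet (wrapping around), then delete the first 3 characters.
"ljxkqssxr" → "aymzfhhmg" → "zfhhmg".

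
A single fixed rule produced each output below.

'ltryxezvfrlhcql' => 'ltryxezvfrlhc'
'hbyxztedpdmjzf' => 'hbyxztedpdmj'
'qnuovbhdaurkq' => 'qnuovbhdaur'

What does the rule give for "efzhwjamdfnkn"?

efzhwjamdfn

Rule — delete the last 2 characters.
Applying that to "efzhwjamdfnkn" gives "efzhwjamdfn".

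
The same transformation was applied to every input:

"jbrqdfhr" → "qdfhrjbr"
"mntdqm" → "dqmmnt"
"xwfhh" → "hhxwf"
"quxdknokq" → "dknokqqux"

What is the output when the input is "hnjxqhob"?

xqhobhnj

The rule is to move the first 3 characters to the end (rotate left by 3).
"hnjxqhob" → "xqhobhnj".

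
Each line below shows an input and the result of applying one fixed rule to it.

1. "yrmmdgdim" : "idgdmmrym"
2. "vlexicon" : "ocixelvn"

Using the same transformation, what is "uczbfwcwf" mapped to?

wcwfbzcuf

Looking at the pairs, the operation is to move the last character to the front, then reverse the string.
For "uczbfwcwf", step one produces "fuczbfwcw"; step two turns that into "wcwfbzcuf".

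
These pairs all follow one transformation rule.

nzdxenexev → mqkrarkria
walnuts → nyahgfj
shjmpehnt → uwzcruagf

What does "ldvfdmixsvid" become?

Each output is the input with this applied: shift every letter 13 places forward in the alphabet (wrapping around) — i.e. ROT13, then move the first character to the end.
For "ldvfdmixsvid", step one produces "yqisqzvkfivq"; step two turns that into "qisqzvkfivqy".
(Check on "nzdxenexev": → "amqkrarkri" → "mqkrarkria" ✓)

qisqzvkfivqy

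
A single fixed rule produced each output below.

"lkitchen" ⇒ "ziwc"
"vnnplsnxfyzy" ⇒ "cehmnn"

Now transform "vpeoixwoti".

Rule — shift every letter 11 places backward in the alphabet (wrapping around), then keep every other character starting from the second (positions 2nd, 4th, 6th, ...).
On "vpeoixwoti": the first step gives "ketdxmldix", and the second then gives "edmdx".

edmdx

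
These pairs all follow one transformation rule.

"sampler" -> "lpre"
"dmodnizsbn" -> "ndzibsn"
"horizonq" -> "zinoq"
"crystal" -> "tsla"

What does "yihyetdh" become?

Rule — delete the first 3 characters, then swap each adjacent pair of characters (1↔2, 3↔4, ...).
So "yihyetdh" becomes "eydth".

eydth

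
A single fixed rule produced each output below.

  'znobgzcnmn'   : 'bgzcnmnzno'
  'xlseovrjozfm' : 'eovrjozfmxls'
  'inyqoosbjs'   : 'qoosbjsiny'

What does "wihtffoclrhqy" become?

Looking at the pairs, the operation is to move the first 3 characters to the end (rotate left by 3).
So "wihtffoclrhqy" becomes "tffoclrhqywih".

tffoclrhqywih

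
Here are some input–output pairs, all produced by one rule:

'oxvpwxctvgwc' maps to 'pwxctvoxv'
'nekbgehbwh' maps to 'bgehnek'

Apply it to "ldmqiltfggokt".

qiltfggldm

In each case the input is transformed by: delete the last 3 characters, then move the first 3 characters to the end (rotate left by 3).
Starting from "ldmqiltfggokt": after the first operation, "ldmqiltfgg"; after the second, "qiltfggldm".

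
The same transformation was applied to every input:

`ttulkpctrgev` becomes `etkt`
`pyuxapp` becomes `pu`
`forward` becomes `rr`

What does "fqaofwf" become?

What's happening: reverse the string, then keep one character in every 3, starting at position 2 (positions 2nd, 5th, 8th, ...).
On "fqaofwf": the first step gives "fwfoaqf", and the second then gives "wa".

wa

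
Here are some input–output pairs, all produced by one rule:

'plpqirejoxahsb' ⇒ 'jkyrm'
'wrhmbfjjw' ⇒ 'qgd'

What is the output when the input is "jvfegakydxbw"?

dyer

Looking at the pairs, the operation is to shift every letter 6 places backward in the alphabet (wrapping around), then keep one character in every 3, starting at position 1 (positions 1st, 4th, 7th, ...).
Applying both steps to "jvfegakydxbw": "dpzyauesxrvq", then "dyer".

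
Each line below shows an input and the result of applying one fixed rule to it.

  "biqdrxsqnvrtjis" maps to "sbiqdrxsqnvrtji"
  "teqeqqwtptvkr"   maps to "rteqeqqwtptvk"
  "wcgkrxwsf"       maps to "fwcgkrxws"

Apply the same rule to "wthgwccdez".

zwthgwccde

Looking at the pairs, the operation is to move the last character to the front.
Applying that to "wthgwccdez" gives "zwthgwccde".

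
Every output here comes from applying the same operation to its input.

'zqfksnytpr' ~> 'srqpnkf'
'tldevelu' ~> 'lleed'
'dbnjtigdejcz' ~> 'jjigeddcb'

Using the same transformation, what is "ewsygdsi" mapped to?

Looking at the pairs, the operation is to sort the characters into reverse alphabetical order, then delete the first 3 characters.
Working it through for "ewsygdsi": intermediate "ywssiged", final "siged".
(Check on "dbnjtigdejcz": → "ztnjjigeddcb" → "jjigeddcb" ✓)

siged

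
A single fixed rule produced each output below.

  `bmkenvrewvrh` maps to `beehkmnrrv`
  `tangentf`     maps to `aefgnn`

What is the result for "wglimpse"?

What's happening: sort the characters into alphabetical order, then delete the last 2 characters.
So "wglimpse" becomes "egilmp".
(Check on "bmkenvrewvrh": → "beehkmnrrvvw" → "beehkmnrrv" ✓)

egilmp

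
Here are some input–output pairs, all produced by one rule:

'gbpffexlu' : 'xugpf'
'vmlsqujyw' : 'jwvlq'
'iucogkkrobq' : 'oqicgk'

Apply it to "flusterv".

trfu

What's happening: keep every other character starting from the first (positions 1st, 3rd, 5th, ...), then move the last 2 characters to the front (rotate right by 2).
"flusterv" → "futr" → "trfu".
(Check on "iucogkkrobq": → "icgkoq" → "oqicgk" ✓)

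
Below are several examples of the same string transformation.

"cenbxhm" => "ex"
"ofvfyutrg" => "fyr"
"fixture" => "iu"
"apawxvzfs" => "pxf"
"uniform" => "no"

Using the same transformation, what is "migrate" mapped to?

ia

In each case the input is transformed by: keep one character in every 3, starting at position 2 (positions 2nd, 5th, 8th, ...).
Doing the same to "migrate": "ia".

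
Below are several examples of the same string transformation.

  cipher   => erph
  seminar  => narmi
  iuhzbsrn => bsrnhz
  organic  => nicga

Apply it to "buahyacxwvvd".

yacxwvvdah

The pattern: delete the first 2 characters, then move the first 2 characters to the end (rotate left by 2).
For "buahyacxwvvd", step one produces "ahyacxwvvd"; step two turns that into "yacxwvvdah".
(Check on "organic": → "ganic" → "nicga" ✓)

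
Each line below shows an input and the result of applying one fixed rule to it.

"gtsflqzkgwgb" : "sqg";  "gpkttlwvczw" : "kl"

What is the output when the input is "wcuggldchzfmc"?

ulh

Looking at the pairs, the operation is to keep one character in every 3, starting at position 3 (positions 3rd, 6th, 9th, ...), then delete the last character.
Working it through for "wcuggldchzfmc": intermediate "ulhm", final "ulh".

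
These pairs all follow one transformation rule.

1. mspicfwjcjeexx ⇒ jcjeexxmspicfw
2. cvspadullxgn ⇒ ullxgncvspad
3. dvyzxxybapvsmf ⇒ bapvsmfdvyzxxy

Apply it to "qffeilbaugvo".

baugvoqffeil

Each output is the input with this applied: swap the front and back halves of the string.
On "qffeilbaugvo" that produces "baugvoqffeil".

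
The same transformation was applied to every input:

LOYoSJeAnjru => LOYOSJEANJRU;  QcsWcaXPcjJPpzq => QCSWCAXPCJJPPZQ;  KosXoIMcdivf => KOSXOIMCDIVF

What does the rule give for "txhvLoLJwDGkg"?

Each output is the input with this applied: convert every letter to uppercase.
"txhvLoLJwDGkg" → "TXHVLOLJWDGKG".

TXHVLOLJWDGKG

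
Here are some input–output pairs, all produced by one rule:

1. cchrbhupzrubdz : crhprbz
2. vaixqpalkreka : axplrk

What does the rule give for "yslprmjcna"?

In each case the input is transformed by: keep every other character starting from the second (positions 2nd, 4th, 6th, ...).
"yslprmjcna" → "spmca".

spmca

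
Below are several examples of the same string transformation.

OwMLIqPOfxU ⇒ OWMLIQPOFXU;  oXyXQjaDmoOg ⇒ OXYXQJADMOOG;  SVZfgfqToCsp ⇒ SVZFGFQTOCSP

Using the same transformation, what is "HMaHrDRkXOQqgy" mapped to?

HMAHRDRKXOQQGY

The pattern: convert every letter to uppercase.
On "HMaHrDRkXOQqgy" that produces "HMAHRDRKXOQQGY".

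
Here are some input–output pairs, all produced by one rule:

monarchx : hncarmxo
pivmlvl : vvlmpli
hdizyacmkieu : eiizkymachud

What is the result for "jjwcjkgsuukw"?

Each output is the input with this applied: take characters alternately from the front and the back (1st, last, 2nd, 2nd-last, ...), then move the first 3 characters to the end (rotate left by 3).
Applying both steps to "jjwcjkgsuukw": "jwjkwucujskg", then "kwucujskgjwj".
(Check on "pivmlvl": → "plivvlm" → "vvlmpli" ✓)

kwucujskgjwj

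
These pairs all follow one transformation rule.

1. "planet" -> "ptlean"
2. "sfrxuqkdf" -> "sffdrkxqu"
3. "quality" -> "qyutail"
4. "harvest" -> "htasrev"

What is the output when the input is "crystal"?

clrayts

The pattern: take characters alternately from the front and the back (1st, last, 2nd, 2nd-last, ...).
Applying that to "crystal" gives "clrayts".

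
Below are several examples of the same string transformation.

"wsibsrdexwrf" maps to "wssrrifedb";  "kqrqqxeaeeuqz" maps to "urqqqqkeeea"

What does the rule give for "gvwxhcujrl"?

vurljhgc

The transformation: sort the characters into reverse alphabetical order, then delete the first 2 characters.
Working it through for "gvwxhcujrl": intermediate "xwvurljhgc", final "vurljhgc".
(Check on "wsibsrdexwrf": → "xwwssrrifedb" → "wssrrifedb" ✓)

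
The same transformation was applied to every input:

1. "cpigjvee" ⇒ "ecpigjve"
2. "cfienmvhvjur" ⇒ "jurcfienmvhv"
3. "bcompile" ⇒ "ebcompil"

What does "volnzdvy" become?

yvolnzdv

Looking at the pairs, the operation is to move the first 3 characters to the end (rotate left by 3), then swap the front and back halves of the string.
"volnzdvy" → "nzdvyvol" → "yvolnzdv".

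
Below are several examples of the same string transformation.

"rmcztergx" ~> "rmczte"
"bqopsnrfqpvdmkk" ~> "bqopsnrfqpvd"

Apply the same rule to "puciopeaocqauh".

puciopeaocq

Rule — delete the last 3 characters.
Doing the same to "puciopeaocqauh": "puciopeaocq".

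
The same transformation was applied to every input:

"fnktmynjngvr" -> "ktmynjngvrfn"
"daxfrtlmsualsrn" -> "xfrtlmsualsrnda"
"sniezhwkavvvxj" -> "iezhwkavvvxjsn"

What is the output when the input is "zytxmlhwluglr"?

Rule — move the first 2 characters to the end (rotate left by 2).
For "zytxmlhwluglr" the result is "txmlhwluglrzy".

txmlhwluglrzy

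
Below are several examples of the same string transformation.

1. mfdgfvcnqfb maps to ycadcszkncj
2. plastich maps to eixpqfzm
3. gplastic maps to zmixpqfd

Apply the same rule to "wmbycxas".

pjyvzuxt

The rule is to swap the first and last characters, then shift every letter 3 places backward in the alphabet (wrapping around).
Working it through for "wmbycxas": intermediate "smbycxaw", final "pjyvzuxt".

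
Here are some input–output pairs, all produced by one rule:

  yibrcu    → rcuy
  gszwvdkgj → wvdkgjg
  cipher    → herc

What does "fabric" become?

What's happening: move the first 3 characters to the end (rotate left by 3), then delete the last 2 characters.
For "fabric", step one produces "ricfab"; step two turns that into "ricf".

ricf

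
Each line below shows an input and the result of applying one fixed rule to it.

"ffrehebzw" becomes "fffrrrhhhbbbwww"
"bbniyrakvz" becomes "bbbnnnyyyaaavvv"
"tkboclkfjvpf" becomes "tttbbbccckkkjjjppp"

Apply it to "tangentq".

The rule is to keep every other character starting from the first (positions 1st, 3rd, 5th, ...), then repeat every character 3 times.
"tangentq" → "tnet" → "tttnnneeettt".

tttnnneeettt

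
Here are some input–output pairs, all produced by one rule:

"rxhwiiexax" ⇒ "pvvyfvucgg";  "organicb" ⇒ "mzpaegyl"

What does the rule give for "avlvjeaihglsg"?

yetqjjtehfcgy

In each case the input is transformed by: shift every letter 2 places backward in the alphabet (wrapping around), then take characters alternately from the front and the back (1st, last, 2nd, 2nd-last, ...).
On "avlvjeaihglsg": the first step gives "ytjthcygfejqe", and the second then gives "yetqjjtehfcgy".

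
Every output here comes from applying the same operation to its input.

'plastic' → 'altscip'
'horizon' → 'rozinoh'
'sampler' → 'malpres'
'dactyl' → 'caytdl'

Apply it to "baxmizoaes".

Each output is the input with this applied: move the first character to the end, then swap each adjacent pair of characters (1↔2, 3↔4, ...).
"baxmizoaes" → "xaimozeabs".

xaimozeabs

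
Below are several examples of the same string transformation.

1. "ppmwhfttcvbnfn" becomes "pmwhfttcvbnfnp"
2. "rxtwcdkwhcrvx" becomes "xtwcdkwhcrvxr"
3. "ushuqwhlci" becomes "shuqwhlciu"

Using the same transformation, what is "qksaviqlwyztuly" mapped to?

Each output is the input with this applied: move the first character to the end.
Doing the same to "qksaviqlwyztuly": "ksaviqlwyztulyq".

ksaviqlwyztulyq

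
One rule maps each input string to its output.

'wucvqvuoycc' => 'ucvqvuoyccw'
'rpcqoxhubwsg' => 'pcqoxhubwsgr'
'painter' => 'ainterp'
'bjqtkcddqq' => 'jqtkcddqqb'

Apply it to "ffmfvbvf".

The pattern: move the first character to the end.
So "ffmfvbvf" becomes "fmfvbvff".

fmfvbvff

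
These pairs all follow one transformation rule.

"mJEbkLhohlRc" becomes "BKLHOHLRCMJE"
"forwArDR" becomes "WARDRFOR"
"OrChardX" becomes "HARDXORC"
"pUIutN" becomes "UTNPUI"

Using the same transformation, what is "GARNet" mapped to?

In each case the input is transformed by: move the first 3 characters to the end (rotate left by 3), then convert every letter to uppercase.
For "GARNet" the result is "NETGAR".
(Check on "OrChardX": → "hardXOrC" → "HARDXORC" ✓)

NETGAR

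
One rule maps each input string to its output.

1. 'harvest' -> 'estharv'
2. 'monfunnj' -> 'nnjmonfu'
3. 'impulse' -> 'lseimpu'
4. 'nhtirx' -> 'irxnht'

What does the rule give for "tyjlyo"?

In each case the input is transformed by: move the last 3 characters to the front (rotate right by 3).
For "tyjlyo" the result is "lyotyj".

lyotyj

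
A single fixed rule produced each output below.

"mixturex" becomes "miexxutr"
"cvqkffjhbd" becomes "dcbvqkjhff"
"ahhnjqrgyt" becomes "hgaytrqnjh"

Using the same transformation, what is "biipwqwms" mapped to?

iibwwsqpm

The rule is to sort the characters into reverse alphabetical order, then move the last 3 characters to the front (rotate right by 3).
On "biipwqwms" that produces "iibwwsqpm".
(Check on "ahhnjqrgyt": → "ytrqnjhhga" → "hgaytrqnjh" ✓)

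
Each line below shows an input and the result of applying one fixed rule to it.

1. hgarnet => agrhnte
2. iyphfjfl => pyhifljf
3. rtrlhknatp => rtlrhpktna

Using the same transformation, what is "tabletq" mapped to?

balteqt

Rule — move the first 2 characters to the end (rotate left by 2), then take characters alternately from the front and the back (1st, last, 2nd, 2nd-last, ...).
On "tabletq": the first step gives "bletqta", and the second then gives "balteqt".
(Check on "hgarnet": → "arnethg" → "agrhnte" ✓)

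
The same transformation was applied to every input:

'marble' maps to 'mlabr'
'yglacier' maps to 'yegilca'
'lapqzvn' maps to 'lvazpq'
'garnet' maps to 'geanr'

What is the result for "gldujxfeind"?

Rule — delete the last character, then take characters alternately from the front and the back (1st, last, 2nd, 2nd-last, ...).
On "gldujxfeind": the first step gives "gldujxfein", and the second then gives "gnlideufjx".

gnlideufjx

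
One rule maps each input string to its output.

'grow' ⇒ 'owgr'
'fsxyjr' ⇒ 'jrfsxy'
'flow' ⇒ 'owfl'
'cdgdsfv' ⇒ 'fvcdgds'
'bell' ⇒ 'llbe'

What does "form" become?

The rule is to move the last 2 characters to the front (rotate right by 2).
For "form" the result is "rmfo".

rmfo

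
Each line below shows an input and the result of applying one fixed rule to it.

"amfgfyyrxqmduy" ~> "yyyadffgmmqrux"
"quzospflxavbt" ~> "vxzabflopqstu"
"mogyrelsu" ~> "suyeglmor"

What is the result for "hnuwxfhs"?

What's happening: sort the characters into alphabetical order, then move the last 3 characters to the front (rotate right by 3).
Starting from "hnuwxfhs": after the first operation, "fhhnsuwx"; after the second, "uwxfhhns".

uwxfhhns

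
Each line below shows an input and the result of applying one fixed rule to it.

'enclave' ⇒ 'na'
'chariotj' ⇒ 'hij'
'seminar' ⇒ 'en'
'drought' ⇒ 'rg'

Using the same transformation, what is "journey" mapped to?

on

Rule — keep one character in every 3, starting at position 2 (positions 2nd, 5th, 8th, ...).
Applying that to "journey" gives "on".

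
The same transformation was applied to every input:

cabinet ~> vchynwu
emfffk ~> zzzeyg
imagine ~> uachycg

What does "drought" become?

ioabnxl

The rule is to shift every letter 6 places backward in the alphabet (wrapping around), then move the first 2 characters to the end (rotate left by 2).
Working it through for "drought": intermediate "xlioabn", final "ioabnxl".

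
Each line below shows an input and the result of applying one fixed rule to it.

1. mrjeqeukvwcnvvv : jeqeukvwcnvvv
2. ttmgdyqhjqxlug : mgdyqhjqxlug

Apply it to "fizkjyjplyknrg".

zkjyjplyknrg

The transformation: delete the first 2 characters.
Doing the same to "fizkjyjplyknrg": "zkjyjplyknrg".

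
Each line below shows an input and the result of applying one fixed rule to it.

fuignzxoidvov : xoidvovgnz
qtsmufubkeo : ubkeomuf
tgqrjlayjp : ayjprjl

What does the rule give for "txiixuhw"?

The rule is to delete the first 3 characters, then move the first 3 characters to the end (rotate left by 3).
Applying both steps to "txiixuhw": "ixuhw", then "hwixu".

hwixu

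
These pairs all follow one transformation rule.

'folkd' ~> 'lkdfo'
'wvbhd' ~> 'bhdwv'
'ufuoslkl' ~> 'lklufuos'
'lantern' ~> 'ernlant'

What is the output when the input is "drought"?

ghtdrou

In each case the input is transformed by: move the last 3 characters to the front (rotate right by 3).
Applying that to "drought" gives "ghtdrou".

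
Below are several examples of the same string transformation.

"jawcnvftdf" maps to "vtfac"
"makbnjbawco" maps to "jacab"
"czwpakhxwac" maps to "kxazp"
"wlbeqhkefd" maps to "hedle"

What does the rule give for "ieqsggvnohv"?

gnhes

Rule — keep every other character starting from the second (positions 2nd, 4th, 6th, ...), then move the last 3 characters to the front (rotate right by 3).
For "ieqsggvnohv", step one produces "esgnh"; step two turns that into "gnhes".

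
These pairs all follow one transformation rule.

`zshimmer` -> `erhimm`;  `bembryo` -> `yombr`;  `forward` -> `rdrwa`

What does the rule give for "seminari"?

rimina

The transformation: delete the first 2 characters, then move the last 2 characters to the front (rotate right by 2).
Applying both steps to "seminari": "minari", then "rimina".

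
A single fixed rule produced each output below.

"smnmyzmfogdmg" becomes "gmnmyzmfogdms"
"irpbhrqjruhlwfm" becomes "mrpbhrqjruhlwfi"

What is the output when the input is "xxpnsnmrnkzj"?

jxpnsnmrnkzx

Looking at the pairs, the operation is to swap the first and last characters.
For "xxpnsnmrnkzj" the result is "jxpnsnmrnkzx".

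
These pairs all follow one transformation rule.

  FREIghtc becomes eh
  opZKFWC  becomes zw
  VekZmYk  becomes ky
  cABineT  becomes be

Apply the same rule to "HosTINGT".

Each output is the input with this applied: keep one character in every 3, starting at position 3 (positions 3rd, 6th, 9th, ...), then convert every letter to lowercase.
Doing the same to "HosTINGT": "sn".

sn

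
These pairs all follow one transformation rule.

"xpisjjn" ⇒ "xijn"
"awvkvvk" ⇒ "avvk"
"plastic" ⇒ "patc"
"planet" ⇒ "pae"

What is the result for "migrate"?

Rule — keep every other character starting from the first (positions 1st, 3rd, 5th, ...).
Doing the same to "migrate": "mgae".

mgae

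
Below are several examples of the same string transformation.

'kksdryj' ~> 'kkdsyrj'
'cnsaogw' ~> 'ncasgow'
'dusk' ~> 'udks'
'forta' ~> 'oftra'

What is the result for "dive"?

idev

Each output is the input with this applied: swap each adjacent pair of characters (1↔2, 3↔4, ...).
Applying that to "dive" gives "idev".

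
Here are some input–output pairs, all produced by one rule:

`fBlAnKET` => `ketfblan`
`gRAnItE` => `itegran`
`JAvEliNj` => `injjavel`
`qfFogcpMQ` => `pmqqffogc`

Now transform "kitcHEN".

henkitc

Rule — move the last 3 characters to the front (rotate right by 3), then convert every letter to lowercase.
Applying both steps to "kitcHEN": "HENkitc", then "henkitc".
(Check on "qfFogcpMQ": → "pMQqfFogc" → "pmqqffogc" ✓)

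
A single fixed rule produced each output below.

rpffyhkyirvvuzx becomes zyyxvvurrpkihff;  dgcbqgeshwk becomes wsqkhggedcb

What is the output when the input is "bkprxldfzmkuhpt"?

The pattern: sort the characters into reverse alphabetical order.
"bkprxldfzmkuhpt" → "zxutrppmlkkhfdb".

zxutrppmlkkhfdb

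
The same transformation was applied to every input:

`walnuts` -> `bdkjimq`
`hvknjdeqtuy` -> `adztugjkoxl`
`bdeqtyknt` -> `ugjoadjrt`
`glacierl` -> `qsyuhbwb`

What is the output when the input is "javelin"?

In each case the input is transformed by: move the first 2 characters to the end (rotate left by 2), then shift every letter 10 places backward in the alphabet (wrapping around).
Starting from "javelin": after the first operation, "velinja"; after the second, "lubydzq".

lubydzq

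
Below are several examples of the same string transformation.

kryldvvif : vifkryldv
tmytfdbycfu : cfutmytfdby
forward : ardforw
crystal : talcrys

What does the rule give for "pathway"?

waypath

What's happening: move the last 3 characters to the front (rotate right by 3).
On "pathway" that produces "waypath".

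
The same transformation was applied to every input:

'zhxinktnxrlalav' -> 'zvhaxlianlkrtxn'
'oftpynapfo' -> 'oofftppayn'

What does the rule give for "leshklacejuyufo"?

loefsuhykuljaec

The rule is to take characters alternately from the front and the back (1st, last, 2nd, 2nd-last, ...).
Doing the same to "leshklacejuyufo": "loefsuhykuljaec".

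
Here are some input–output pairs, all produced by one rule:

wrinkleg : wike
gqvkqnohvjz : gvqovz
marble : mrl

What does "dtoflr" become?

dol

What's happening: keep every other character starting from the first (positions 1st, 3rd, 5th, ...).
So "dtoflr" becomes "dol".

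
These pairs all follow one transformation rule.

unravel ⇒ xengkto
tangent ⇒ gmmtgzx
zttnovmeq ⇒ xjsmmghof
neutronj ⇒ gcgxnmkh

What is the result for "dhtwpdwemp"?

fiwampiwpx

What's happening: shift every letter 7 places backward in the alphabet (wrapping around), then move the last 2 characters to the front (rotate right by 2).
On "dhtwpdwemp": the first step gives "wampiwpxfi", and the second then gives "fiwampiwpx".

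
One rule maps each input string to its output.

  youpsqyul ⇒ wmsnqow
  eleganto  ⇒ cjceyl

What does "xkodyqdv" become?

What's happening: shift every letter 2 places backward in the alphabet (wrapping around), then delete the last 2 characters.
"xkodyqdv" → "vimbwobt" → "vimbwo".

vimbwo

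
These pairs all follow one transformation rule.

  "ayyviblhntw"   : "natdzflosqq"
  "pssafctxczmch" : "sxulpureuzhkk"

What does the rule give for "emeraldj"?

The pattern: shift every letter 8 places backward in the alphabet (wrapping around), then move the first 3 characters to the end (rotate left by 3).
"emeraldj" → "wewjsdvb" → "jsdvbwew".

jsdvbwew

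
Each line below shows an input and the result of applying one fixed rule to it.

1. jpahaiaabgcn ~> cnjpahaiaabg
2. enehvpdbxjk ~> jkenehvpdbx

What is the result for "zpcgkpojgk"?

The pattern: move the last 2 characters to the front (rotate right by 2).
On "zpcgkpojgk" that produces "gkzpcgkpoj".

gkzpcgkpoj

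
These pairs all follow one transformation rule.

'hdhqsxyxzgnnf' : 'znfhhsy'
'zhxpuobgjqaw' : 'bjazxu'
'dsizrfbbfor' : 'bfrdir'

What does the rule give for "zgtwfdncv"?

fnvzt

The pattern: keep every other character starting from the first (positions 1st, 3rd, 5th, ...), then move the last 3 characters to the front (rotate right by 3).
So "zgtwfdncv" becomes "fnvzt".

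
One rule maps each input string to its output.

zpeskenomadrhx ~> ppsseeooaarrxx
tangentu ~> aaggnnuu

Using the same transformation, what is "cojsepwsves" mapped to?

Each output is the input with this applied: keep every other character starting from the second (positions 2nd, 4th, 6th, ...), then double every character.
On "cojsepwsves": the first step gives "ospse", and the second then gives "oossppssee".

oossppssee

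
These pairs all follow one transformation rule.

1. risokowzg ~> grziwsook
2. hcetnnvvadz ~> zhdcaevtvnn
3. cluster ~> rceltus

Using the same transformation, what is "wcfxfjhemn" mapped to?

nwmcefhxjf

Each output is the input with this applied: take characters alternately from the front and the back (1st, last, 2nd, 2nd-last, ...), then swap each adjacent pair of characters (1↔2, 3↔4, ...).
"wcfxfjhemn" → "wncmfexhfj" → "nwmcefhxjf".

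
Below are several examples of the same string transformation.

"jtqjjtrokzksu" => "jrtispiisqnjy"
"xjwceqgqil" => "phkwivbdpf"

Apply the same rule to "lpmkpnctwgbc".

fabkoljombsv

Each output is the input with this applied: shift every letter 1 place backward in the alphabet (wrapping around), then move the last 3 characters to the front (rotate right by 3).
Working it through for "lpmkpnctwgbc": intermediate "koljombsvfab", final "fabkoljombsv".
(Check on "jtqjjtrokzksu": → "ispiisqnjyjrt" → "jrtispiisqnjy" ✓)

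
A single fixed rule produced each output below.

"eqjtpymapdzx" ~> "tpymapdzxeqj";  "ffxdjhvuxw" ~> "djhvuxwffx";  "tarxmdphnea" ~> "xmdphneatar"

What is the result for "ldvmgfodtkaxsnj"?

mgfodtkaxsnjldv

Rule — move the first 3 characters to the end (rotate left by 3).
On "ldvmgfodtkaxsnj" that produces "mgfodtkaxsnjldv".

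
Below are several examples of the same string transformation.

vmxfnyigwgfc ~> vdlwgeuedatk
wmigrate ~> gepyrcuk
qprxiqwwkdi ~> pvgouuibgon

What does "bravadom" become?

ytybmkzp

In each case the input is transformed by: move the first 2 characters to the end (rotate left by 2), then shift every letter 2 places backward in the alphabet (wrapping around).
"bravadom" → "ytybmkzp".
(Check on "vmxfnyigwgfc": → "xfnyigwgfcvm" → "vdlwgeuedatk" ✓)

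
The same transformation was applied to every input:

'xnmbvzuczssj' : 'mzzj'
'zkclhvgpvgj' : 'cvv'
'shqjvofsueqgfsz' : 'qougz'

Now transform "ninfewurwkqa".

Looking at the pairs, the operation is to keep one character in every 3, starting at position 3 (positions 3rd, 6th, 9th, ...).
Applying that to "ninfewurwkqa" gives "nwwa".

nwwa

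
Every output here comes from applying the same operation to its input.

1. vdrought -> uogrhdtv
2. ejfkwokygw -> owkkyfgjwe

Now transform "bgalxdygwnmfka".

gywdnxmlfakgab

The pattern: take characters alternately from the front and the back (1st, last, 2nd, 2nd-last, ...), then reverse the string.
"bgalxdygwnmfka" → "gywdnxmlfakgab".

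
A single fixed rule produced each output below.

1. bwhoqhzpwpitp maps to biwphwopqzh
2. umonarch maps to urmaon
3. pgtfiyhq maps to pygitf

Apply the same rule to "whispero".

Each output is the input with this applied: delete the last 2 characters, then take characters alternately from the front and the back (1st, last, 2nd, 2nd-last, ...).
Starting from "whispero": after the first operation, "whispe"; after the second, "wehpis".

wehpis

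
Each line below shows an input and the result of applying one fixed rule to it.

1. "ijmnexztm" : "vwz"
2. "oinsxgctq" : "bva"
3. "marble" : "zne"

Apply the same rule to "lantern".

yna

The rule is to shift every letter 13 places forward in the alphabet (wrapping around) — i.e. ROT13, then keep only the first 3 characters.
"lantern" → "ynagrea" → "yna".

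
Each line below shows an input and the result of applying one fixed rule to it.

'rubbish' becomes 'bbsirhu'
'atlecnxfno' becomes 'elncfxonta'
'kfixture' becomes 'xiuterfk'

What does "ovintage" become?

niategvo

What's happening: move the first 2 characters to the end (rotate left by 2), then swap each adjacent pair of characters (1↔2, 3↔4, ...).
For "ovintage", step one produces "intageov"; step two turns that into "niategvo".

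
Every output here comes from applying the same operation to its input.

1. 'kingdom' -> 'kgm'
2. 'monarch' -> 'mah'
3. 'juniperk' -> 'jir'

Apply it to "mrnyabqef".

Rule — keep one character in every 3, starting at position 1 (positions 1st, 4th, 7th, ...).
On "mrnyabqef" that produces "myq".

myq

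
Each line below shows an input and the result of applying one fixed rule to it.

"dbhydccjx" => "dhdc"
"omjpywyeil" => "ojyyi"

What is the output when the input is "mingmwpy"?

The transformation: move the last character to the front, then keep every other character starting from the second (positions 2nd, 4th, 6th, ...).
For "mingmwpy" the result is "mnmp".

mnmp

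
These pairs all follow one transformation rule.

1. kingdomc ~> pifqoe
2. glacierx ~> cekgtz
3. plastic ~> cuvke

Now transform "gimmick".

ookem

Looking at the pairs, the operation is to delete the first 2 characters, then shift every letter 2 places forward in the alphabet (wrapping around).
"gimmick" → "mmick" → "ookem".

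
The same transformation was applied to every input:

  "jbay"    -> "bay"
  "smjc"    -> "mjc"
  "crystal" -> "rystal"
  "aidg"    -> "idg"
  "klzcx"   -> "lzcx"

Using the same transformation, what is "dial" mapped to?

ial

Looking at the pairs, the operation is to delete the first character.
So "dial" becomes "ial".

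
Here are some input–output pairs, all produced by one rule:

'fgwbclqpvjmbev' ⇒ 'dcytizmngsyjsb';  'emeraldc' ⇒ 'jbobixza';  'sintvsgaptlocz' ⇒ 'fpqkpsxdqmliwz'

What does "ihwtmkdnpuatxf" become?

efqthjkarmqxcu

The transformation: shift every letter 3 places backward in the alphabet (wrapping around), then swap each adjacent pair of characters (1↔2, 3↔4, ...).
"ihwtmkdnpuatxf" → "fetqjhakmrxquc" → "efqthjkarmqxcu".
(Check on "sintvsgaptlocz": → "pfkqspdxmqilzw" → "fpqkpsxdqmliwz" ✓)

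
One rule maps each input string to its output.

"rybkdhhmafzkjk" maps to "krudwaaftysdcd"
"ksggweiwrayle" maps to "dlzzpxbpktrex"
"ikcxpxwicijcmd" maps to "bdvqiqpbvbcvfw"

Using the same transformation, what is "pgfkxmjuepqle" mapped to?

izydqfcnxijex

Rule — shift every letter 7 places backward in the alphabet (wrapping around).
For "pgfkxmjuepqle" the result is "izydqfcnxijex".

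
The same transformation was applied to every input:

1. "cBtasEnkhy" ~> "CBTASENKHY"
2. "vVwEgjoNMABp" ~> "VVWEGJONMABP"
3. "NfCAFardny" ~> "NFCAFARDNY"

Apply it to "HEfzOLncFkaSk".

The transformation: convert every letter to uppercase.
Doing the same to "HEfzOLncFkaSk": "HEFZOLNCFKASK".

HEFZOLNCFKASK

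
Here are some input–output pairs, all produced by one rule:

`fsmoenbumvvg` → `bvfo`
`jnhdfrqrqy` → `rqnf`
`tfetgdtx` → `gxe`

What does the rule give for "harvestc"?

ecr

In each case the input is transformed by: swap the front and back halves of the string, then keep one character in every 3, starting at position 1 (positions 1st, 4th, 7th, ...).
Working it through for "harvestc": intermediate "estcharv", final "ecr".
(Check on "jnhdfrqrqy": → "rqrqyjnhdf" → "rqnf" ✓)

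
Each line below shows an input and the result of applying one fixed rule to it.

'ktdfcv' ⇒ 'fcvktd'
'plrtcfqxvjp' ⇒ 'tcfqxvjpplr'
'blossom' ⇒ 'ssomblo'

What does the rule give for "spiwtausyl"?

The pattern: move the first 3 characters to the end (rotate left by 3).
On "spiwtausyl" that produces "wtausylspi".

wtausylspi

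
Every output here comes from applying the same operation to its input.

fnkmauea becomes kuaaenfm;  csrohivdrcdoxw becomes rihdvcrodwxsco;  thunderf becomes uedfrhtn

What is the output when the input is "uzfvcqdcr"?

fqccdrzuv

The transformation: swap each adjacent pair of characters (1↔2, 3↔4, ...), then move the first 3 characters to the end (rotate left by 3).
Applying that to "uzfvcqdcr" gives "fqccdrzuv".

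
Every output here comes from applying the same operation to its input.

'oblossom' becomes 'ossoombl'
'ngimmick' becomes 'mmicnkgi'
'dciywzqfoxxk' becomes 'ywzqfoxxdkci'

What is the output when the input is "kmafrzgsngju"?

Rule — swap the first and last characters, then move the first 3 characters to the end (rotate left by 3).
Starting from "kmafrzgsngju": after the first operation, "umafrzgsngjk"; after the second, "frzgsngjkuma".

frzgsngjkuma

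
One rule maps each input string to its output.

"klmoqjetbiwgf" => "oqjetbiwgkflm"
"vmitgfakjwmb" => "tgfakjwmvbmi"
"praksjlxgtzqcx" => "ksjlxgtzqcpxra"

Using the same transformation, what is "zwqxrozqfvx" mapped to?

Each output is the input with this applied: swap the first and last characters, then move the first 3 characters to the end (rotate left by 3).
Applying both steps to "zwqxrozqfvx": "xwqxrozqfvz", then "xrozqfvzxwq".

xrozqfvzxwq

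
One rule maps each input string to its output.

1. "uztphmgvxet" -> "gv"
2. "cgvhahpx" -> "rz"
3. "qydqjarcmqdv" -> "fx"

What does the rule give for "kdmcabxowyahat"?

What's happening: shift every letter 2 places forward in the alphabet (wrapping around), then keep only the last 2 characters.
On "kdmcabxowyahat": the first step gives "mfoecdzqyacjcv", and the second then gives "cv".

cv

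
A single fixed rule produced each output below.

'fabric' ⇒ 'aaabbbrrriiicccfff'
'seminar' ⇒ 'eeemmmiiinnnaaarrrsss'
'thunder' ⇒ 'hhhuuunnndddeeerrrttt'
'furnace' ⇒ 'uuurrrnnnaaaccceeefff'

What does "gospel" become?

ooossspppeeelllggg

What's happening: repeat every character 3 times, then move the first 3 characters to the end (rotate left by 3).
Starting from "gospel": after the first operation, "gggooossspppeeelll"; after the second, "ooossspppeeelllggg".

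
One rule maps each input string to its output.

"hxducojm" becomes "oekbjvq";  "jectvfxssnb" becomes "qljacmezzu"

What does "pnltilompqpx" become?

The transformation: delete the last character, then shift every letter 7 places forward in the alphabet (wrapping around).
Applying both steps to "pnltilompqpx": "pnltilompqp", then "wusapsvtwxw".
(Check on "jectvfxssnb": → "jectvfxssn" → "qljacmezzu" ✓)

wusapsvtwxw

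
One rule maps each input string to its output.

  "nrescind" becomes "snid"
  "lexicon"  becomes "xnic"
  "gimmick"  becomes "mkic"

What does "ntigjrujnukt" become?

utrnji

In each case the input is transformed by: sort the characters into reverse alphabetical order, then keep every other character starting from the first (positions 1st, 3rd, 5th, ...).
On "ntigjrujnukt" that produces "utrnji".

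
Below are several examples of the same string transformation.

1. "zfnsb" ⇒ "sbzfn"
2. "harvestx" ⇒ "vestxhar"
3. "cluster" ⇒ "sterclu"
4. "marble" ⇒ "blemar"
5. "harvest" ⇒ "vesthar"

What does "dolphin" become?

The transformation: move the first 3 characters to the end (rotate left by 3).
"dolphin" → "phindol".

phindol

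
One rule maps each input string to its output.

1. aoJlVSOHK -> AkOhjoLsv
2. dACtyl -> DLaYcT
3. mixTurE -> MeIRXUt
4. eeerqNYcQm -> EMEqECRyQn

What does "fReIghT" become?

The rule is to take characters alternately from the front and the back (1st, last, 2nd, 2nd-last, ...), then flip the case of every letter.
On "fReIghT": the first step gives "fTRhegI", and the second then gives "FtrHEGi".
(Check on "mixTurE": → "mEirxuT" → "MeIRXUt" ✓)

FtrHEGi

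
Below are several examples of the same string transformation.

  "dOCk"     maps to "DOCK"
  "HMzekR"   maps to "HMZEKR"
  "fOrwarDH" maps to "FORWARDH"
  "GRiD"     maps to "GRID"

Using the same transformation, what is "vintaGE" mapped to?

VINTAGE

In each case the input is transformed by: convert every letter to uppercase.
For "vintaGE" the result is "VINTAGE".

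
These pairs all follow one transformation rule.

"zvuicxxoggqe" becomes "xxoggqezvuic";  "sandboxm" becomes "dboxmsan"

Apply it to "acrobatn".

What's happening: swap the front and back halves of the string, then move the last character to the front.
For "acrobatn", step one produces "batnacro"; step two turns that into "obatnacr".

obatnacr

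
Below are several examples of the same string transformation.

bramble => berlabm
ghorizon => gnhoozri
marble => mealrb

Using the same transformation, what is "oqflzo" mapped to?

ooqzfl

What's happening: take characters alternately from the front and the back (1st, last, 2nd, 2nd-last, ...).
On "oqflzo" that produces "ooqzfl".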